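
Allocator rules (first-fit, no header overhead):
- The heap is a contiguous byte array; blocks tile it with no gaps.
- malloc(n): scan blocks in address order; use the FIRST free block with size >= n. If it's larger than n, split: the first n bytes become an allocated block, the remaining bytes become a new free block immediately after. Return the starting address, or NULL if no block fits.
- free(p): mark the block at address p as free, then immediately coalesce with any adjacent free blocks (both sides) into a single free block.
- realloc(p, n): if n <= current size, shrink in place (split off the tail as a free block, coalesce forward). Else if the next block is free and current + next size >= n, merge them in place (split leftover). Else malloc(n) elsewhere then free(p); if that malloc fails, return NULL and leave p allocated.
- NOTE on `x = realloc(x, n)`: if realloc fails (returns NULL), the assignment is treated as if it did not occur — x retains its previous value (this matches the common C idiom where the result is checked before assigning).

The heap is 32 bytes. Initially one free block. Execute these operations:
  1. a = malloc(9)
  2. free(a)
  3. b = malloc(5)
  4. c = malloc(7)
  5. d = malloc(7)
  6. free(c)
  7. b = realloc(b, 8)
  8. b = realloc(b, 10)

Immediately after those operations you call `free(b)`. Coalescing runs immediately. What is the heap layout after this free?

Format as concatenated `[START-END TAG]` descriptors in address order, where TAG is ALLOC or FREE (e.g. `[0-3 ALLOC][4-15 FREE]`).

Op 1: a = malloc(9) -> a = 0; heap: [0-8 ALLOC][9-31 FREE]
Op 2: free(a) -> (freed a); heap: [0-31 FREE]
Op 3: b = malloc(5) -> b = 0; heap: [0-4 ALLOC][5-31 FREE]
Op 4: c = malloc(7) -> c = 5; heap: [0-4 ALLOC][5-11 ALLOC][12-31 FREE]
Op 5: d = malloc(7) -> d = 12; heap: [0-4 ALLOC][5-11 ALLOC][12-18 ALLOC][19-31 FREE]
Op 6: free(c) -> (freed c); heap: [0-4 ALLOC][5-11 FREE][12-18 ALLOC][19-31 FREE]
Op 7: b = realloc(b, 8) -> b = 0; heap: [0-7 ALLOC][8-11 FREE][12-18 ALLOC][19-31 FREE]
Op 8: b = realloc(b, 10) -> b = 0; heap: [0-9 ALLOC][10-11 FREE][12-18 ALLOC][19-31 FREE]
free(b): b = 0 -> block [0-9 ALLOC]; mark free, coalesce with adjacent free neighbors -> [0-11 FREE][12-18 ALLOC][19-31 FREE]

Answer: [0-11 FREE][12-18 ALLOC][19-31 FREE]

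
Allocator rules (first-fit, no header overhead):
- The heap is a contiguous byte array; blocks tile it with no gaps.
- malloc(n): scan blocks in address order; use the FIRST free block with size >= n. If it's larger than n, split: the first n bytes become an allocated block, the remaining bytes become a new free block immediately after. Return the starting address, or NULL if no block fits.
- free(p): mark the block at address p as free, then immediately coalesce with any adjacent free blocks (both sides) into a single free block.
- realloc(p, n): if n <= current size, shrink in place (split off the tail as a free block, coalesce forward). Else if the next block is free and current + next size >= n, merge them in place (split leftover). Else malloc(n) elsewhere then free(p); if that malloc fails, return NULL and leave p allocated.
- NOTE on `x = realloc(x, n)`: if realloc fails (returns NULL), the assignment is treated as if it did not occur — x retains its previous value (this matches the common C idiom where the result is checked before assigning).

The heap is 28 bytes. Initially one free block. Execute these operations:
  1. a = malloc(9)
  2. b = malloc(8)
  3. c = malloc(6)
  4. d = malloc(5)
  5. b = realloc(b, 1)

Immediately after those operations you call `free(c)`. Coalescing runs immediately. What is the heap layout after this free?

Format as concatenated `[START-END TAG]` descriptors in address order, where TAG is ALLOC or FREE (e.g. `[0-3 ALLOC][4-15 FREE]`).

Answer: [0-8 ALLOC][9-9 ALLOC][10-22 FREE][23-27 ALLOC]

Derivation:
Op 1: a = malloc(9) -> a = 0; heap: [0-8 ALLOC][9-27 FREE]
Op 2: b = malloc(8) -> b = 9; heap: [0-8 ALLOC][9-16 ALLOC][17-27 FREE]
Op 3: c = malloc(6) -> c = 17; heap: [0-8 ALLOC][9-16 ALLOC][17-22 ALLOC][23-27 FREE]
Op 4: d = malloc(5) -> d = 23; heap: [0-8 ALLOC][9-16 ALLOC][17-22 ALLOC][23-27 ALLOC]
Op 5: b = realloc(b, 1) -> b = 9; heap: [0-8 ALLOC][9-9 ALLOC][10-16 FREE][17-22 ALLOC][23-27 ALLOC]
free(c): c = 17 -> block [17-22 ALLOC]; mark free, coalesce with adjacent free neighbors -> [0-8 ALLOC][9-9 ALLOC][10-22 FREE][23-27 ALLOC]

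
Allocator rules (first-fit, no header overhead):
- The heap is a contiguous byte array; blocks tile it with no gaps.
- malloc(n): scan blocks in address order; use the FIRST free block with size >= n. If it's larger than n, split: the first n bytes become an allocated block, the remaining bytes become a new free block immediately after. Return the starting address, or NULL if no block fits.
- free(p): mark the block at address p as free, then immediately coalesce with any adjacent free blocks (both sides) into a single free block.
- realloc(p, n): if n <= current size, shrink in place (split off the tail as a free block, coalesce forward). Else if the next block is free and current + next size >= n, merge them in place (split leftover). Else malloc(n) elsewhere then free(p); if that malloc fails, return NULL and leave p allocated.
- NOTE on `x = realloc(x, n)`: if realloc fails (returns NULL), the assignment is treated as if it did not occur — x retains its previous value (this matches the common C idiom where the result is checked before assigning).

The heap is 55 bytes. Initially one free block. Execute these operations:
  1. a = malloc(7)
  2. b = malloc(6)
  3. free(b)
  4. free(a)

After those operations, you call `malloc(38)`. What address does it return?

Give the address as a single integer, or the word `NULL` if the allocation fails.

Answer: 0

Derivation:
Op 1: a = malloc(7) -> a = 0; heap: [0-6 ALLOC][7-54 FREE]
Op 2: b = malloc(6) -> b = 7; heap: [0-6 ALLOC][7-12 ALLOC][13-54 FREE]
Op 3: free(b) -> (freed b); heap: [0-6 ALLOC][7-54 FREE]
Op 4: free(a) -> (freed a); heap: [0-54 FREE]
malloc(38): first-fit scan over [0-54 FREE] -> 0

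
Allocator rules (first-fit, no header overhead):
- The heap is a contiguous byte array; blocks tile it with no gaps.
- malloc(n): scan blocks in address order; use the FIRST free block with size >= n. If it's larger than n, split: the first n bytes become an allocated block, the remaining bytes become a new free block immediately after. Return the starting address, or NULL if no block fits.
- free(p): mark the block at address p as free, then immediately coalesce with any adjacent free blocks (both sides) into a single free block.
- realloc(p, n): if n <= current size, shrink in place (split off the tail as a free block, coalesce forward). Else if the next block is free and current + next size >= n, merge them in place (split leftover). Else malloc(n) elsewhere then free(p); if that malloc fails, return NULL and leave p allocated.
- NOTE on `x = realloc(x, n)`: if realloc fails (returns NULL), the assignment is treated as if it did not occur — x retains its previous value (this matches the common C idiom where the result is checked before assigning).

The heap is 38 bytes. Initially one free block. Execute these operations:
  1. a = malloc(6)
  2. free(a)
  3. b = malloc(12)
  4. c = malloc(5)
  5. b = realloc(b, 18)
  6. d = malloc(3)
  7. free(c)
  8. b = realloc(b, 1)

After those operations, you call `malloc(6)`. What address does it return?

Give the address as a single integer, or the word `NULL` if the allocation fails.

Answer: 3

Derivation:
Op 1: a = malloc(6) -> a = 0; heap: [0-5 ALLOC][6-37 FREE]
Op 2: free(a) -> (freed a); heap: [0-37 FREE]
Op 3: b = malloc(12) -> b = 0; heap: [0-11 ALLOC][12-37 FREE]
Op 4: c = malloc(5) -> c = 12; heap: [0-11 ALLOC][12-16 ALLOC][17-37 FREE]
Op 5: b = realloc(b, 18) -> b = 17; heap: [0-11 FREE][12-16 ALLOC][17-34 ALLOC][35-37 FREE]
Op 6: d = malloc(3) -> d = 0; heap: [0-2 ALLOC][3-11 FREE][12-16 ALLOC][17-34 ALLOC][35-37 FREE]
Op 7: free(c) -> (freed c); heap: [0-2 ALLOC][3-16 FREE][17-34 ALLOC][35-37 FREE]
Op 8: b = realloc(b, 1) -> b = 17; heap: [0-2 ALLOC][3-16 FREE][17-17 ALLOC][18-37 FREE]
malloc(6): first-fit scan over [0-2 ALLOC][3-16 FREE][17-17 ALLOC][18-37 FREE] -> 3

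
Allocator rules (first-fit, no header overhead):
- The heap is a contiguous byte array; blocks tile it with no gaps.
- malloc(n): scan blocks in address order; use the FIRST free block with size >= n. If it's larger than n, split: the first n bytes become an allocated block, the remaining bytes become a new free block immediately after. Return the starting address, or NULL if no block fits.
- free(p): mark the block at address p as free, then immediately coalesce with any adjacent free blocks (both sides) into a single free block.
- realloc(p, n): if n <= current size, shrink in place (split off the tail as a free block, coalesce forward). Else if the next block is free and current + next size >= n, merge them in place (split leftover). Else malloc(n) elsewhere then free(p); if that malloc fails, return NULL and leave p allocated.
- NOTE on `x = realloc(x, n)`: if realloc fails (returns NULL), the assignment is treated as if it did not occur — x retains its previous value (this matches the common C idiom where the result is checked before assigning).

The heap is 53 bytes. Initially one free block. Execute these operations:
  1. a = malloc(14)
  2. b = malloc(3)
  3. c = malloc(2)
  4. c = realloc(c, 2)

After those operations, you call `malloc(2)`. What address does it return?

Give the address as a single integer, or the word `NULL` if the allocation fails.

Answer: 19

Derivation:
Op 1: a = malloc(14) -> a = 0; heap: [0-13 ALLOC][14-52 FREE]
Op 2: b = malloc(3) -> b = 14; heap: [0-13 ALLOC][14-16 ALLOC][17-52 FREE]
Op 3: c = malloc(2) -> c = 17; heap: [0-13 ALLOC][14-16 ALLOC][17-18 ALLOC][19-52 FREE]
Op 4: c = realloc(c, 2) -> c = 17; heap: [0-13 ALLOC][14-16 ALLOC][17-18 ALLOC][19-52 FREE]
malloc(2): first-fit scan over [0-13 ALLOC][14-16 ALLOC][17-18 ALLOC][19-52 FREE] -> 19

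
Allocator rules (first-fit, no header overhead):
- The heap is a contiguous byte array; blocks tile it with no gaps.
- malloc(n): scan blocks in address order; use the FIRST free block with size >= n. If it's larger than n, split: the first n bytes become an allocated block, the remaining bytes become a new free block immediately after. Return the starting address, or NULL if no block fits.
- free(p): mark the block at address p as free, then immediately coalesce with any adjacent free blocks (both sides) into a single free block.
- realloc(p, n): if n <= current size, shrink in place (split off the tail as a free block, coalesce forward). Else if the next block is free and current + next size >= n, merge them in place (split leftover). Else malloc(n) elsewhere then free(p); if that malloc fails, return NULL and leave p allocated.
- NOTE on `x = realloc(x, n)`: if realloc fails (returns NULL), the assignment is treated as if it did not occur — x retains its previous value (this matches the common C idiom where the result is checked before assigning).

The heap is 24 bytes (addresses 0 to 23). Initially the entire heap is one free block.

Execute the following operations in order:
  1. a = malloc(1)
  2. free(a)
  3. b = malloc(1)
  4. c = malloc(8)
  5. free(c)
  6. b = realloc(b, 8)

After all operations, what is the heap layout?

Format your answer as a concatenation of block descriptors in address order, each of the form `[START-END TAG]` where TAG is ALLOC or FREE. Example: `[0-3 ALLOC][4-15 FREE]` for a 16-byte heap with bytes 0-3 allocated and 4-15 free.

Op 1: a = malloc(1) -> a = 0; heap: [0-0 ALLOC][1-23 FREE]
Op 2: free(a) -> (freed a); heap: [0-23 FREE]
Op 3: b = malloc(1) -> b = 0; heap: [0-0 ALLOC][1-23 FREE]
Op 4: c = malloc(8) -> c = 1; heap: [0-0 ALLOC][1-8 ALLOC][9-23 FREE]
Op 5: free(c) -> (freed c); heap: [0-0 ALLOC][1-23 FREE]
Op 6: b = realloc(b, 8) -> b = 0; heap: [0-7 ALLOC][8-23 FREE]

Answer: [0-7 ALLOC][8-23 FREE]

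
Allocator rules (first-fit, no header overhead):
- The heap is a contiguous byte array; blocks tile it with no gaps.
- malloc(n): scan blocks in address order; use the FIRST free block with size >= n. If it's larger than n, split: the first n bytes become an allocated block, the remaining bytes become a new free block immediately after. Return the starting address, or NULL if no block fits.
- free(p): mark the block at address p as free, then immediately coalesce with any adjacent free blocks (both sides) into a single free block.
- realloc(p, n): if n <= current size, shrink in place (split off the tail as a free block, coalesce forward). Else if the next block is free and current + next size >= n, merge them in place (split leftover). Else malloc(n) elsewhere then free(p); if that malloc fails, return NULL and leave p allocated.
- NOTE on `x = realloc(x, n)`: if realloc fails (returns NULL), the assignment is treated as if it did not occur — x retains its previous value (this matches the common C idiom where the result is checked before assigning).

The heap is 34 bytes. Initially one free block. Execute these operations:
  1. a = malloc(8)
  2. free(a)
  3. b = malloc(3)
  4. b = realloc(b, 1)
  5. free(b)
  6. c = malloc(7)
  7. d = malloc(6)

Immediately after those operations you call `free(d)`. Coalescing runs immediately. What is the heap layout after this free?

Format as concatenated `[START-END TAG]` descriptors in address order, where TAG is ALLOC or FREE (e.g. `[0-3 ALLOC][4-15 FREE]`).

Answer: [0-6 ALLOC][7-33 FREE]

Derivation:
Op 1: a = malloc(8) -> a = 0; heap: [0-7 ALLOC][8-33 FREE]
Op 2: free(a) -> (freed a); heap: [0-33 FREE]
Op 3: b = malloc(3) -> b = 0; heap: [0-2 ALLOC][3-33 FREE]
Op 4: b = realloc(b, 1) -> b = 0; heap: [0-0 ALLOC][1-33 FREE]
Op 5: free(b) -> (freed b); heap: [0-33 FREE]
Op 6: c = malloc(7) -> c = 0; heap: [0-6 ALLOC][7-33 FREE]
Op 7: d = malloc(6) -> d = 7; heap: [0-6 ALLOC][7-12 ALLOC][13-33 FREE]
free(d): d = 7 -> block [7-12 ALLOC]; mark free, coalesce with adjacent free neighbors -> [0-6 ALLOC][7-33 FREE]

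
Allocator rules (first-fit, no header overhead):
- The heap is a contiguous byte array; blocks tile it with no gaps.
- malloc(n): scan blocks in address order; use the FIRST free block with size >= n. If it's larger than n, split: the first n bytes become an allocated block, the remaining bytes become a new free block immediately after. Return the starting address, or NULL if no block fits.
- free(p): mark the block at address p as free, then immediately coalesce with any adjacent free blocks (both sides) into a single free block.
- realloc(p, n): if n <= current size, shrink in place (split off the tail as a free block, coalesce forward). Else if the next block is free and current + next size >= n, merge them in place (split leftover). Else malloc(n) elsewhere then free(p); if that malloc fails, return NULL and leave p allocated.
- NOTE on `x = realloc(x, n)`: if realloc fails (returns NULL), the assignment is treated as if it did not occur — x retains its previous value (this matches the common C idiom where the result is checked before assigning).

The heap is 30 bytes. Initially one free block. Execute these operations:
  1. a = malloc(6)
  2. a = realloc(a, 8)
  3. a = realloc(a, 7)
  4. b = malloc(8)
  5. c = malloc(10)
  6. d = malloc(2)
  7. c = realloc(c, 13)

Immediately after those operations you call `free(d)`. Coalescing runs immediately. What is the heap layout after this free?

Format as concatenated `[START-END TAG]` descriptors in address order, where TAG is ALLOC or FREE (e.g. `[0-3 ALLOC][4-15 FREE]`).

Answer: [0-6 ALLOC][7-14 ALLOC][15-24 ALLOC][25-29 FREE]

Derivation:
Op 1: a = malloc(6) -> a = 0; heap: [0-5 ALLOC][6-29 FREE]
Op 2: a = realloc(a, 8) -> a = 0; heap: [0-7 ALLOC][8-29 FREE]
Op 3: a = realloc(a, 7) -> a = 0; heap: [0-6 ALLOC][7-29 FREE]
Op 4: b = malloc(8) -> b = 7; heap: [0-6 ALLOC][7-14 ALLOC][15-29 FREE]
Op 5: c = malloc(10) -> c = 15; heap: [0-6 ALLOC][7-14 ALLOC][15-24 ALLOC][25-29 FREE]
Op 6: d = malloc(2) -> d = 25; heap: [0-6 ALLOC][7-14 ALLOC][15-24 ALLOC][25-26 ALLOC][27-29 FREE]
Op 7: c = realloc(c, 13) -> NULL (c unchanged); heap: [0-6 ALLOC][7-14 ALLOC][15-24 ALLOC][25-26 ALLOC][27-29 FREE]
free(d): d = 25 -> block [25-26 ALLOC]; mark free, coalesce with adjacent free neighbors -> [0-6 ALLOC][7-14 ALLOC][15-24 ALLOC][25-29 FREE]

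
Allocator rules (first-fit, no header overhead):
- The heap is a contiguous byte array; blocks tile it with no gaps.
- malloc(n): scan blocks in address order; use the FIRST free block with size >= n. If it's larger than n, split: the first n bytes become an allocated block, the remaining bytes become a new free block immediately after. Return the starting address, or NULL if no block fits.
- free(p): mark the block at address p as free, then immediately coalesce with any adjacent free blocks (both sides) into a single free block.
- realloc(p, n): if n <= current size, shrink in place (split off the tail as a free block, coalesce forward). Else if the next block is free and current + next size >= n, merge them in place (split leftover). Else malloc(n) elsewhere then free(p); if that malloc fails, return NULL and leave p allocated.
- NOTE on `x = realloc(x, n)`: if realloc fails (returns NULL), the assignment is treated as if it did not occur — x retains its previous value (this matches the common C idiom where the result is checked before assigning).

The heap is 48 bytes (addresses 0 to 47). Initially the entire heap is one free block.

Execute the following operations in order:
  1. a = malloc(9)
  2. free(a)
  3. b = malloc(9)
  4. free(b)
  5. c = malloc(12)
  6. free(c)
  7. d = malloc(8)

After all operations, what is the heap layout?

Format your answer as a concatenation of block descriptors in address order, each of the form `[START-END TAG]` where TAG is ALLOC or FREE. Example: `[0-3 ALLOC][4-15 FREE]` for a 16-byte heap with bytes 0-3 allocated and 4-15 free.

Answer: [0-7 ALLOC][8-47 FREE]

Derivation:
Op 1: a = malloc(9) -> a = 0; heap: [0-8 ALLOC][9-47 FREE]
Op 2: free(a) -> (freed a); heap: [0-47 FREE]
Op 3: b = malloc(9) -> b = 0; heap: [0-8 ALLOC][9-47 FREE]
Op 4: free(b) -> (freed b); heap: [0-47 FREE]
Op 5: c = malloc(12) -> c = 0; heap: [0-11 ALLOC][12-47 FREE]
Op 6: free(c) -> (freed c); heap: [0-47 FREE]
Op 7: d = malloc(8) -> d = 0; heap: [0-7 ALLOC][8-47 FREE]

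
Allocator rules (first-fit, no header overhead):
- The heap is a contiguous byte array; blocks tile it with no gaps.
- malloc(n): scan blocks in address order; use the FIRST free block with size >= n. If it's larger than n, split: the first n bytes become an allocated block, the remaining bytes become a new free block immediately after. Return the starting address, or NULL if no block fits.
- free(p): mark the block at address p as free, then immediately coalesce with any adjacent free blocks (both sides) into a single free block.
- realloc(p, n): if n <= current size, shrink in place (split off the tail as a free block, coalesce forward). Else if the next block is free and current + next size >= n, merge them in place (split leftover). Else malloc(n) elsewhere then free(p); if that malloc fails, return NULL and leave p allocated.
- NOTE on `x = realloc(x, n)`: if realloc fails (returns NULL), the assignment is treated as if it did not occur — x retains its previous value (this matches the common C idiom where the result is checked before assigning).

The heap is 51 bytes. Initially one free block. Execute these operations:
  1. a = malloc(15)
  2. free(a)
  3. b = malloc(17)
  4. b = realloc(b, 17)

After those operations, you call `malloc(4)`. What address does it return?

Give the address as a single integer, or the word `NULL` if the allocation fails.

Answer: 17

Derivation:
Op 1: a = malloc(15) -> a = 0; heap: [0-14 ALLOC][15-50 FREE]
Op 2: free(a) -> (freed a); heap: [0-50 FREE]
Op 3: b = malloc(17) -> b = 0; heap: [0-16 ALLOC][17-50 FREE]
Op 4: b = realloc(b, 17) -> b = 0; heap: [0-16 ALLOC][17-50 FREE]
malloc(4): first-fit scan over [0-16 ALLOC][17-50 FREE] -> 17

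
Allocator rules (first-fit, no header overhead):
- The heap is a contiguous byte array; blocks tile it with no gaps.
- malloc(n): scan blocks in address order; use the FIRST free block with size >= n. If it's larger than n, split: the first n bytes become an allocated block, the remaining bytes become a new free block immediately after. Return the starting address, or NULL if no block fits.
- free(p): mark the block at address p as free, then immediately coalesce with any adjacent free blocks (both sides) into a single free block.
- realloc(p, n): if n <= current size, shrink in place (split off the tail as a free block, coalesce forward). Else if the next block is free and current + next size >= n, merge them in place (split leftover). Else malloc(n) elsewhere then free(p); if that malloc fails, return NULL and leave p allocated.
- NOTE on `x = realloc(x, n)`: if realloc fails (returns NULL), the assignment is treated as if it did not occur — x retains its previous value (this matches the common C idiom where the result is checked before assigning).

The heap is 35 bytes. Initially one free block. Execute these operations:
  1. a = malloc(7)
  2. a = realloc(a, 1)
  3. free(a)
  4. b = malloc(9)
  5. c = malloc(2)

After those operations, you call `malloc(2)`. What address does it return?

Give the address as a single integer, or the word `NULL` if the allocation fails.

Op 1: a = malloc(7) -> a = 0; heap: [0-6 ALLOC][7-34 FREE]
Op 2: a = realloc(a, 1) -> a = 0; heap: [0-0 ALLOC][1-34 FREE]
Op 3: free(a) -> (freed a); heap: [0-34 FREE]
Op 4: b = malloc(9) -> b = 0; heap: [0-8 ALLOC][9-34 FREE]
Op 5: c = malloc(2) -> c = 9; heap: [0-8 ALLOC][9-10 ALLOC][11-34 FREE]
malloc(2): first-fit scan over [0-8 ALLOC][9-10 ALLOC][11-34 FREE] -> 11

Answer: 11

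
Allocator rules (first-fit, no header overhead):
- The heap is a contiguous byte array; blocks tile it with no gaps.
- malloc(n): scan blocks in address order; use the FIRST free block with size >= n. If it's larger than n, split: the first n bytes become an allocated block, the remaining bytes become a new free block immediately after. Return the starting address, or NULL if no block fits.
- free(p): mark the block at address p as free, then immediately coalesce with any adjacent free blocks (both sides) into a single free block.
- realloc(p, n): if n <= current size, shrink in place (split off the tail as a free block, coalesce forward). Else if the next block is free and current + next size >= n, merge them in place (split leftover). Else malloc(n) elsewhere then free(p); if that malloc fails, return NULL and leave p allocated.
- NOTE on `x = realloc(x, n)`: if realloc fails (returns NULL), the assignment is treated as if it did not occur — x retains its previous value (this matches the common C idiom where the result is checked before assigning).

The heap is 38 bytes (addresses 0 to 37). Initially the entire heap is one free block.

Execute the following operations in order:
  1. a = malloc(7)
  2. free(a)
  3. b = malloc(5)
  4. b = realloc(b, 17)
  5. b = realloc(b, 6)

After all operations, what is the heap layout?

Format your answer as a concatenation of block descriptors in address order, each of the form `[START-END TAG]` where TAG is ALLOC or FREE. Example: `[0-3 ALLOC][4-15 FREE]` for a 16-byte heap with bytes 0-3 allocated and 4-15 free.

Answer: [0-5 ALLOC][6-37 FREE]

Derivation:
Op 1: a = malloc(7) -> a = 0; heap: [0-6 ALLOC][7-37 FREE]
Op 2: free(a) -> (freed a); heap: [0-37 FREE]
Op 3: b = malloc(5) -> b = 0; heap: [0-4 ALLOC][5-37 FREE]
Op 4: b = realloc(b, 17) -> b = 0; heap: [0-16 ALLOC][17-37 FREE]
Op 5: b = realloc(b, 6) -> b = 0; heap: [0-5 ALLOC][6-37 FREE]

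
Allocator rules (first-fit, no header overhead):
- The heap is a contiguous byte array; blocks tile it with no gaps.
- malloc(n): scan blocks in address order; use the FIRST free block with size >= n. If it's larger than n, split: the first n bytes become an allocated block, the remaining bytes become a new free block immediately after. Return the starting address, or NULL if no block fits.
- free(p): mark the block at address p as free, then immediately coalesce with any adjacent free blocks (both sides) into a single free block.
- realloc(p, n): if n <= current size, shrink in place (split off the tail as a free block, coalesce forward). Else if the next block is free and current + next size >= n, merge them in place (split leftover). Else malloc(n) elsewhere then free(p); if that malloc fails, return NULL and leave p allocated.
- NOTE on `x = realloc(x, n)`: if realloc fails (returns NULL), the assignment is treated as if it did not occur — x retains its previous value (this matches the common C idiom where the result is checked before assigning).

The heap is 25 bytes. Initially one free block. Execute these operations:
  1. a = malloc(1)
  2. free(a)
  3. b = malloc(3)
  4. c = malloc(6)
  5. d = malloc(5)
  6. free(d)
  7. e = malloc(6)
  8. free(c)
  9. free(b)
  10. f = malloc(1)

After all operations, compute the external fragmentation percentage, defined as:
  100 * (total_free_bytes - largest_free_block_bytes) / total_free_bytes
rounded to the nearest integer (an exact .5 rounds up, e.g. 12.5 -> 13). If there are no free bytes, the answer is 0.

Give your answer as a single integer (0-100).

Op 1: a = malloc(1) -> a = 0; heap: [0-0 ALLOC][1-24 FREE]
Op 2: free(a) -> (freed a); heap: [0-24 FREE]
Op 3: b = malloc(3) -> b = 0; heap: [0-2 ALLOC][3-24 FREE]
Op 4: c = malloc(6) -> c = 3; heap: [0-2 ALLOC][3-8 ALLOC][9-24 FREE]
Op 5: d = malloc(5) -> d = 9; heap: [0-2 ALLOC][3-8 ALLOC][9-13 ALLOC][14-24 FREE]
Op 6: free(d) -> (freed d); heap: [0-2 ALLOC][3-8 ALLOC][9-24 FREE]
Op 7: e = malloc(6) -> e = 9; heap: [0-2 ALLOC][3-8 ALLOC][9-14 ALLOC][15-24 FREE]
Op 8: free(c) -> (freed c); heap: [0-2 ALLOC][3-8 FREE][9-14 ALLOC][15-24 FREE]
Op 9: free(b) -> (freed b); heap: [0-8 FREE][9-14 ALLOC][15-24 FREE]
Op 10: f = malloc(1) -> f = 0; heap: [0-0 ALLOC][1-8 FREE][9-14 ALLOC][15-24 FREE]
Free blocks: [8 10] total_free=18 largest=10 -> 100*(18-10)/18 = 800/18 ≈ 44.444 -> rounds to 44

Answer: 44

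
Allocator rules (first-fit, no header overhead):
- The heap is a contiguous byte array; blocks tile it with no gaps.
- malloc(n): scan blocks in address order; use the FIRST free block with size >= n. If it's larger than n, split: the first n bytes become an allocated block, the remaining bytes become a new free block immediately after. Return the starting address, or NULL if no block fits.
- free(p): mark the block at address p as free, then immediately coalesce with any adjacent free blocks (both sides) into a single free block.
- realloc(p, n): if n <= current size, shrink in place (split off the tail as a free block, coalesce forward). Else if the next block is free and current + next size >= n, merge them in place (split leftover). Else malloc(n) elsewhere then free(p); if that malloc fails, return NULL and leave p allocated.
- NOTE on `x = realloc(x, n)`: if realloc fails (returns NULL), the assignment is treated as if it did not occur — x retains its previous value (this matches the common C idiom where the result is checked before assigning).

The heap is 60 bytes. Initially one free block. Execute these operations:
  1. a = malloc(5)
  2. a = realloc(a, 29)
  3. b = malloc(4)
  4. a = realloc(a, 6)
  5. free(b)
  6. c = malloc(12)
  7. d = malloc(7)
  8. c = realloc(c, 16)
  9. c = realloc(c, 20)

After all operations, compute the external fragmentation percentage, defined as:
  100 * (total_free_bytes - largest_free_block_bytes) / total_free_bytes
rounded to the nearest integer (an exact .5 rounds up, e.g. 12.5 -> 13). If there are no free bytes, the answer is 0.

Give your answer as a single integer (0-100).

Op 1: a = malloc(5) -> a = 0; heap: [0-4 ALLOC][5-59 FREE]
Op 2: a = realloc(a, 29) -> a = 0; heap: [0-28 ALLOC][29-59 FREE]
Op 3: b = malloc(4) -> b = 29; heap: [0-28 ALLOC][29-32 ALLOC][33-59 FREE]
Op 4: a = realloc(a, 6) -> a = 0; heap: [0-5 ALLOC][6-28 FREE][29-32 ALLOC][33-59 FREE]
Op 5: free(b) -> (freed b); heap: [0-5 ALLOC][6-59 FREE]
Op 6: c = malloc(12) -> c = 6; heap: [0-5 ALLOC][6-17 ALLOC][18-59 FREE]
Op 7: d = malloc(7) -> d = 18; heap: [0-5 ALLOC][6-17 ALLOC][18-24 ALLOC][25-59 FREE]
Op 8: c = realloc(c, 16) -> c = 25; heap: [0-5 ALLOC][6-17 FREE][18-24 ALLOC][25-40 ALLOC][41-59 FREE]
Op 9: c = realloc(c, 20) -> c = 25; heap: [0-5 ALLOC][6-17 FREE][18-24 ALLOC][25-44 ALLOC][45-59 FREE]
Free blocks: [12 15] total_free=27 largest=15 -> 100*(27-15)/27 = 1200/27 ≈ 44.444 -> rounds to 44

Answer: 44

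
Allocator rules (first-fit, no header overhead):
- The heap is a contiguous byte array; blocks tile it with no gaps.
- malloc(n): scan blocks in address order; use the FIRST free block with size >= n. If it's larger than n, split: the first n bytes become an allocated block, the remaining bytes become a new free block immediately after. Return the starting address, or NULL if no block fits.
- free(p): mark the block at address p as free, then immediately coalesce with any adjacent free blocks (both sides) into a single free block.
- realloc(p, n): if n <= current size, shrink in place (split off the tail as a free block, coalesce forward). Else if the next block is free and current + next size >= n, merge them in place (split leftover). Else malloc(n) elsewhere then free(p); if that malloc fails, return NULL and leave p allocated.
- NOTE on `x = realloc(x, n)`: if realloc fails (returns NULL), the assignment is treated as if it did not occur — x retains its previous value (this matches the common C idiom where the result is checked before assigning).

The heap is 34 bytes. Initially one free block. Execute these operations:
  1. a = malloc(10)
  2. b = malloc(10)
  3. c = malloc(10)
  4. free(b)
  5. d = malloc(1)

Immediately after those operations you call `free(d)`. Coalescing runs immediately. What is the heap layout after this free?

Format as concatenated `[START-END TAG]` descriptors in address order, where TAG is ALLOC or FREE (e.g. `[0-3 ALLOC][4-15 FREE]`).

Answer: [0-9 ALLOC][10-19 FREE][20-29 ALLOC][30-33 FREE]

Derivation:
Op 1: a = malloc(10) -> a = 0; heap: [0-9 ALLOC][10-33 FREE]
Op 2: b = malloc(10) -> b = 10; heap: [0-9 ALLOC][10-19 ALLOC][20-33 FREE]
Op 3: c = malloc(10) -> c = 20; heap: [0-9 ALLOC][10-19 ALLOC][20-29 ALLOC][30-33 FREE]
Op 4: free(b) -> (freed b); heap: [0-9 ALLOC][10-19 FREE][20-29 ALLOC][30-33 FREE]
Op 5: d = malloc(1) -> d = 10; heap: [0-9 ALLOC][10-10 ALLOC][11-19 FREE][20-29 ALLOC][30-33 FREE]
free(d): d = 10 -> block [10-10 ALLOC]; mark free, coalesce with adjacent free neighbors -> [0-9 ALLOC][10-19 FREE][20-29 ALLOC][30-33 FREE]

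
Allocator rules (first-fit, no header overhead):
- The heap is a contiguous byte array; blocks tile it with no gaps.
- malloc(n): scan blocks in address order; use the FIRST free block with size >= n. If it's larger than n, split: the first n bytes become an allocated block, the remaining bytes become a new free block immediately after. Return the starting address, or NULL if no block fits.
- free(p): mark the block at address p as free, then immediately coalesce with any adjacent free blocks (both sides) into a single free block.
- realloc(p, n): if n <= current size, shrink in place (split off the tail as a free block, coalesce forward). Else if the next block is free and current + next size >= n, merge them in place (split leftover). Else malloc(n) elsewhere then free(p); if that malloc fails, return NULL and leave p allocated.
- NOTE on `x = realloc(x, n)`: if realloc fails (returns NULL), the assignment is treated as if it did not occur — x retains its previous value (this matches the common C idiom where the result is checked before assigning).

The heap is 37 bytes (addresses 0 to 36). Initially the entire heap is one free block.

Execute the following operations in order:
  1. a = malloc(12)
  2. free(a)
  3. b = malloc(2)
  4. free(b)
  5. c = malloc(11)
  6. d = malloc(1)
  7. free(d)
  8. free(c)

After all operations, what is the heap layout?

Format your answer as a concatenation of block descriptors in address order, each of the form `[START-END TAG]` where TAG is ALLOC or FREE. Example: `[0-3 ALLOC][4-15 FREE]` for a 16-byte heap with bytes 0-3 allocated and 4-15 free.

Op 1: a = malloc(12) -> a = 0; heap: [0-11 ALLOC][12-36 FREE]
Op 2: free(a) -> (freed a); heap: [0-36 FREE]
Op 3: b = malloc(2) -> b = 0; heap: [0-1 ALLOC][2-36 FREE]
Op 4: free(b) -> (freed b); heap: [0-36 FREE]
Op 5: c = malloc(11) -> c = 0; heap: [0-10 ALLOC][11-36 FREE]
Op 6: d = malloc(1) -> d = 11; heap: [0-10 ALLOC][11-11 ALLOC][12-36 FREE]
Op 7: free(d) -> (freed d); heap: [0-10 ALLOC][11-36 FREE]
Op 8: free(c) -> (freed c); heap: [0-36 FREE]

Answer: [0-36 FREE]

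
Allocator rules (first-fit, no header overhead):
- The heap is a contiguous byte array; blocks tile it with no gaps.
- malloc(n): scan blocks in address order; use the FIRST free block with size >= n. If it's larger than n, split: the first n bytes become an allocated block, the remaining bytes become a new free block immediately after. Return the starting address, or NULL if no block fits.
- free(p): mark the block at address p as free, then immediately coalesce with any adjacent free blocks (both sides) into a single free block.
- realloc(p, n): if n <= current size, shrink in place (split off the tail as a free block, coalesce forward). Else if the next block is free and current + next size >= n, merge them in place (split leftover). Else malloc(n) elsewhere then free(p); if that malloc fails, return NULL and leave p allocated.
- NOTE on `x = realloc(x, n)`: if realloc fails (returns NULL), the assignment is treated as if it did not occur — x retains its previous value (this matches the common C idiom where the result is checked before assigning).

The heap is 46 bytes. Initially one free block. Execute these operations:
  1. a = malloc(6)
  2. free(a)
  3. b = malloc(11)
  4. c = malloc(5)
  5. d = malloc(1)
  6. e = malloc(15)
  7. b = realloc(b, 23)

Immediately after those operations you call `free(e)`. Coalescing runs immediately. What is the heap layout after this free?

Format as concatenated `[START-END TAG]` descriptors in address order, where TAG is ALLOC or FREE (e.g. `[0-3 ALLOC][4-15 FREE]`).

Op 1: a = malloc(6) -> a = 0; heap: [0-5 ALLOC][6-45 FREE]
Op 2: free(a) -> (freed a); heap: [0-45 FREE]
Op 3: b = malloc(11) -> b = 0; heap: [0-10 ALLOC][11-45 FREE]
Op 4: c = malloc(5) -> c = 11; heap: [0-10 ALLOC][11-15 ALLOC][16-45 FREE]
Op 5: d = malloc(1) -> d = 16; heap: [0-10 ALLOC][11-15 ALLOC][16-16 ALLOC][17-45 FREE]
Op 6: e = malloc(15) -> e = 17; heap: [0-10 ALLOC][11-15 ALLOC][16-16 ALLOC][17-31 ALLOC][32-45 FREE]
Op 7: b = realloc(b, 23) -> NULL (b unchanged); heap: [0-10 ALLOC][11-15 ALLOC][16-16 ALLOC][17-31 ALLOC][32-45 FREE]
free(e): e = 17 -> block [17-31 ALLOC]; mark free, coalesce with adjacent free neighbors -> [0-10 ALLOC][11-15 ALLOC][16-16 ALLOC][17-45 FREE]

Answer: [0-10 ALLOC][11-15 ALLOC][16-16 ALLOC][17-45 FREE]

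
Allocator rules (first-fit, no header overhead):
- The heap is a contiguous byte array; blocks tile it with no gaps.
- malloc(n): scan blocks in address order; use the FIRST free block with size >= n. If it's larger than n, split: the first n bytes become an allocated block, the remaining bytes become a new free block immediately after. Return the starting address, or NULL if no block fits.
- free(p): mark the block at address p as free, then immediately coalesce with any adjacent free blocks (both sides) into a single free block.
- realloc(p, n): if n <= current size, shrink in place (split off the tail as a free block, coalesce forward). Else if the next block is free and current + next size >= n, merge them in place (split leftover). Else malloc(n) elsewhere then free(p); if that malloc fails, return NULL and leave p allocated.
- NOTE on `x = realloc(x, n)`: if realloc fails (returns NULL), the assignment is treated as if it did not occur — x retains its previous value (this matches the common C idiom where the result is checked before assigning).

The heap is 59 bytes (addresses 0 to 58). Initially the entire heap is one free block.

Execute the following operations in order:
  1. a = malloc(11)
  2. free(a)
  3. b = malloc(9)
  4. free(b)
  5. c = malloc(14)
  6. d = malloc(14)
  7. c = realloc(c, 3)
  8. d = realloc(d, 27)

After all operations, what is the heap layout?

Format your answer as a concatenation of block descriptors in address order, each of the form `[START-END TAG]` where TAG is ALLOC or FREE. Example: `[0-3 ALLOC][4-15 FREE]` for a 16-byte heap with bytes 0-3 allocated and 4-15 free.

Op 1: a = malloc(11) -> a = 0; heap: [0-10 ALLOC][11-58 FREE]
Op 2: free(a) -> (freed a); heap: [0-58 FREE]
Op 3: b = malloc(9) -> b = 0; heap: [0-8 ALLOC][9-58 FREE]
Op 4: free(b) -> (freed b); heap: [0-58 FREE]
Op 5: c = malloc(14) -> c = 0; heap: [0-13 ALLOC][14-58 FREE]
Op 6: d = malloc(14) -> d = 14; heap: [0-13 ALLOC][14-27 ALLOC][28-58 FREE]
Op 7: c = realloc(c, 3) -> c = 0; heap: [0-2 ALLOC][3-13 FREE][14-27 ALLOC][28-58 FREE]
Op 8: d = realloc(d, 27) -> d = 14; heap: [0-2 ALLOC][3-13 FREE][14-40 ALLOC][41-58 FREE]

Answer: [0-2 ALLOC][3-13 FREE][14-40 ALLOC][41-58 FREE]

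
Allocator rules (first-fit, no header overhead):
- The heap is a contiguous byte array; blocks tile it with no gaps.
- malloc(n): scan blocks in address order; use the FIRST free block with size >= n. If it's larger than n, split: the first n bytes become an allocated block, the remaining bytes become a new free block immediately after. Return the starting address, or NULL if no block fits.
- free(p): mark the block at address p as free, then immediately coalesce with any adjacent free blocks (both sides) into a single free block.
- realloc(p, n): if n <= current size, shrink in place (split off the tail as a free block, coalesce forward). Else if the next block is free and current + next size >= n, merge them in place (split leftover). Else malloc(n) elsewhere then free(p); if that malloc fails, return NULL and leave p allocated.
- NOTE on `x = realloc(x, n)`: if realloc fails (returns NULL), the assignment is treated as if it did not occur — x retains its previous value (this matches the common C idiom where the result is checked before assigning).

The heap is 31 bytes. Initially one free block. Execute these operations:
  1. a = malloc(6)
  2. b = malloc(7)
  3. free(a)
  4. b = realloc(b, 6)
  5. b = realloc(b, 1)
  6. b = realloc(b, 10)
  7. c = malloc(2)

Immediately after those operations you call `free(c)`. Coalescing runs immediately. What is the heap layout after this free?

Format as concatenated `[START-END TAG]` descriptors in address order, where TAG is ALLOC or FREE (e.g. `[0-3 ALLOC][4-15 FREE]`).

Op 1: a = malloc(6) -> a = 0; heap: [0-5 ALLOC][6-30 FREE]
Op 2: b = malloc(7) -> b = 6; heap: [0-5 ALLOC][6-12 ALLOC][13-30 FREE]
Op 3: free(a) -> (freed a); heap: [0-5 FREE][6-12 ALLOC][13-30 FREE]
Op 4: b = realloc(b, 6) -> b = 6; heap: [0-5 FREE][6-11 ALLOC][12-30 FREE]
Op 5: b = realloc(b, 1) -> b = 6; heap: [0-5 FREE][6-6 ALLOC][7-30 FREE]
Op 6: b = realloc(b, 10) -> b = 6; heap: [0-5 FREE][6-15 ALLOC][16-30 FREE]
Op 7: c = malloc(2) -> c = 0; heap: [0-1 ALLOC][2-5 FREE][6-15 ALLOC][16-30 FREE]
free(c): c = 0 -> block [0-1 ALLOC]; mark free, coalesce with adjacent free neighbors -> [0-5 FREE][6-15 ALLOC][16-30 FREE]

Answer: [0-5 FREE][6-15 ALLOC][16-30 FREE]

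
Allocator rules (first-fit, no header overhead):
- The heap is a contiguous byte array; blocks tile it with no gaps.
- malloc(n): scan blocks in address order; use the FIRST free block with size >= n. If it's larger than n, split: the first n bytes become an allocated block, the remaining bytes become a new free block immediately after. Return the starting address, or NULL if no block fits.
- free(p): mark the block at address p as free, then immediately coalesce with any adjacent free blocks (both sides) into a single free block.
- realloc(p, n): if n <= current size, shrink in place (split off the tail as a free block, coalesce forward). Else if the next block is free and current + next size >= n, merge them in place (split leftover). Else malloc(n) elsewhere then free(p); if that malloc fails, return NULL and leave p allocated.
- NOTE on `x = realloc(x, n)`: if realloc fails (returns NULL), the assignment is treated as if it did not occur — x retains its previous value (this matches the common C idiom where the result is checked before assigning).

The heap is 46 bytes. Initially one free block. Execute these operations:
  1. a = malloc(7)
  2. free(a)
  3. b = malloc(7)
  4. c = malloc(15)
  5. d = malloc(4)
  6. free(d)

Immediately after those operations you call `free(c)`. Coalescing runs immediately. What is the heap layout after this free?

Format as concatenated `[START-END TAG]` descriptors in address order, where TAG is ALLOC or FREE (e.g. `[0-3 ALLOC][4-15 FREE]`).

Op 1: a = malloc(7) -> a = 0; heap: [0-6 ALLOC][7-45 FREE]
Op 2: free(a) -> (freed a); heap: [0-45 FREE]
Op 3: b = malloc(7) -> b = 0; heap: [0-6 ALLOC][7-45 FREE]
Op 4: c = malloc(15) -> c = 7; heap: [0-6 ALLOC][7-21 ALLOC][22-45 FREE]
Op 5: d = malloc(4) -> d = 22; heap: [0-6 ALLOC][7-21 ALLOC][22-25 ALLOC][26-45 FREE]
Op 6: free(d) -> (freed d); heap: [0-6 ALLOC][7-21 ALLOC][22-45 FREE]
free(c): c = 7 -> block [7-21 ALLOC]; mark free, coalesce with adjacent free neighbors -> [0-6 ALLOC][7-45 FREE]

Answer: [0-6 ALLOC][7-45 FREE]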